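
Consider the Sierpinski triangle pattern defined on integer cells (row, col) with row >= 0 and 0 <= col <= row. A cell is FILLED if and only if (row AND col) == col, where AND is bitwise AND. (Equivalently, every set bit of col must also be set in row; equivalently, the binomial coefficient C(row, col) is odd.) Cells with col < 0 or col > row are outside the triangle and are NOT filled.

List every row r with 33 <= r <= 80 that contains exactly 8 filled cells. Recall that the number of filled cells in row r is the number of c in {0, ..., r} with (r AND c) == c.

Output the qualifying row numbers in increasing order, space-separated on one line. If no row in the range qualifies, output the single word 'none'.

Answer: 35 37 38 41 42 44 49 50 52 56 67 69 70 73 74 76

Derivation:
Row r has 2^popcount(r) filled cells, so we need popcount(r) = log2(8) = 3.
Scan r = 33..80 and keep those with exactly 3 one-bits:
r=33=100001 popcount=2 -> skip
r=34=100010 popcount=2 -> skip
r=35=100011 popcount=3 -> KEEP
r=36=100100 popcount=2 -> skip
r=37=100101 popcount=3 -> KEEP
r=38=100110 popcount=3 -> KEEP
r=39=100111 popcount=4 -> skip
r=40=101000 popcount=2 -> skip
r=41=101001 popcount=3 -> KEEP
r=42=101010 popcount=3 -> KEEP
r=43=101011 popcount=4 -> skip
r=44=101100 popcount=3 -> KEEP
r=45=101101 popcount=4 -> skip
r=46=101110 popcount=4 -> skip
r=47=101111 popcount=5 -> skip
r=48=110000 popcount=2 -> skip
r=49=110001 popcount=3 -> KEEP
r=50=110010 popcount=3 -> KEEP
r=51=110011 popcount=4 -> skip
r=52=110100 popcount=3 -> KEEP
r=53=110101 popcount=4 -> skip
r=54=110110 popcount=4 -> skip
r=55=110111 popcount=5 -> skip
r=56=111000 popcount=3 -> KEEP
r=57=111001 popcount=4 -> skip
r=58=111010 popcount=4 -> skip
r=59=111011 popcount=5 -> skip
r=60=111100 popcount=4 -> skip
r=61=111101 popcount=5 -> skip
r=62=111110 popcount=5 -> skip
r=63=111111 popcount=6 -> skip
r=64=1000000 popcount=1 -> skip
r=65=1000001 popcount=2 -> skip
r=66=1000010 popcount=2 -> skip
r=67=1000011 popcount=3 -> KEEP
r=68=1000100 popcount=2 -> skip
r=69=1000101 popcount=3 -> KEEP
r=70=1000110 popcount=3 -> KEEP
r=71=1000111 popcount=4 -> skip
r=72=1001000 popcount=2 -> skip
r=73=1001001 popcount=3 -> KEEP
r=74=1001010 popcount=3 -> KEEP
r=75=1001011 popcount=4 -> skip
r=76=1001100 popcount=3 -> KEEP
r=77=1001101 popcount=4 -> skip
r=78=1001110 popcount=4 -> skip
r=79=1001111 popcount=5 -> skip
r=80=1010000 popcount=2 -> skip
Kept rows: 35 37 38 41 42 44 49 50 52 56 67 69 70 73 74 76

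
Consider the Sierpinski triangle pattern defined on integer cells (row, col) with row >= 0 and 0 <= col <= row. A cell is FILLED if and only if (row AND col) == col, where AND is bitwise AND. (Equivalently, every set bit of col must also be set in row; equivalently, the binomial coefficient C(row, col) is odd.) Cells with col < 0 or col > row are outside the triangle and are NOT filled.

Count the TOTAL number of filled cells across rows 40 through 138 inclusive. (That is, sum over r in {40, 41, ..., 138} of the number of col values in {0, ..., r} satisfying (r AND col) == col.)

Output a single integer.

Answer: 1964

Derivation:
r40=101000 pc2: +4 =4
r41=101001 pc3: +8 =12
r42=101010 pc3: +8 =20
r43=101011 pc4: +16 =36
r44=101100 pc3: +8 =44
r45=101101 pc4: +16 =60
r46=101110 pc4: +16 =76
r47=101111 pc5: +32 =108
r48=110000 pc2: +4 =112
r49=110001 pc3: +8 =120
r50=110010 pc3: +8 =128
r51=110011 pc4: +16 =144
r52=110100 pc3: +8 =152
r53=110101 pc4: +16 =168
r54=110110 pc4: +16 =184
r55=110111 pc5: +32 =216
r56=111000 pc3: +8 =224
r57=111001 pc4: +16 =240
r58=111010 pc4: +16 =256
r59=111011 pc5: +32 =288
r60=111100 pc4: +16 =304
r61=111101 pc5: +32 =336
r62=111110 pc5: +32 =368
r63=111111 pc6: +64 =432
r64=1000000 pc1: +2 =434
r65=1000001 pc2: +4 =438
r66=1000010 pc2: +4 =442
r67=1000011 pc3: +8 =450
r68=1000100 pc2: +4 =454
r69=1000101 pc3: +8 =462
r70=1000110 pc3: +8 =470
r71=1000111 pc4: +16 =486
r72=1001000 pc2: +4 =490
r73=1001001 pc3: +8 =498
r74=1001010 pc3: +8 =506
r75=1001011 pc4: +16 =522
r76=1001100 pc3: +8 =530
r77=1001101 pc4: +16 =546
r78=1001110 pc4: +16 =562
r79=1001111 pc5: +32 =594
r80=1010000 pc2: +4 =598
r81=1010001 pc3: +8 =606
r82=1010010 pc3: +8 =614
r83=1010011 pc4: +16 =630
r84=1010100 pc3: +8 =638
r85=1010101 pc4: +16 =654
r86=1010110 pc4: +16 =670
r87=1010111 pc5: +32 =702
r88=1011000 pc3: +8 =710
r89=1011001 pc4: +16 =726
r90=1011010 pc4: +16 =742
r91=1011011 pc5: +32 =774
r92=1011100 pc4: +16 =790
r93=1011101 pc5: +32 =822
r94=1011110 pc5: +32 =854
r95=1011111 pc6: +64 =918
r96=1100000 pc2: +4 =922
r97=1100001 pc3: +8 =930
r98=1100010 pc3: +8 =938
r99=1100011 pc4: +16 =954
r100=1100100 pc3: +8 =962
r101=1100101 pc4: +16 =978
r102=1100110 pc4: +16 =994
r103=1100111 pc5: +32 =1026
r104=1101000 pc3: +8 =1034
r105=1101001 pc4: +16 =1050
r106=1101010 pc4: +16 =1066
r107=1101011 pc5: +32 =1098
r108=1101100 pc4: +16 =1114
r109=1101101 pc5: +32 =1146
r110=1101110 pc5: +32 =1178
r111=1101111 pc6: +64 =1242
r112=1110000 pc3: +8 =1250
r113=1110001 pc4: +16 =1266
r114=1110010 pc4: +16 =1282
r115=1110011 pc5: +32 =1314
r116=1110100 pc4: +16 =1330
r117=1110101 pc5: +32 =1362
r118=1110110 pc5: +32 =1394
r119=1110111 pc6: +64 =1458
r120=1111000 pc4: +16 =1474
r121=1111001 pc5: +32 =1506
r122=1111010 pc5: +32 =1538
r123=1111011 pc6: +64 =1602
r124=1111100 pc5: +32 =1634
r125=1111101 pc6: +64 =1698
r126=1111110 pc6: +64 =1762
r127=1111111 pc7: +128 =1890
r128=10000000 pc1: +2 =1892
r129=10000001 pc2: +4 =1896
r130=10000010 pc2: +4 =1900
r131=10000011 pc3: +8 =1908
r132=10000100 pc2: +4 =1912
r133=10000101 pc3: +8 =1920
r134=10000110 pc3: +8 =1928
r135=10000111 pc4: +16 =1944
r136=10001000 pc2: +4 =1948
r137=10001001 pc3: +8 =1956
r138=10001010 pc3: +8 =1964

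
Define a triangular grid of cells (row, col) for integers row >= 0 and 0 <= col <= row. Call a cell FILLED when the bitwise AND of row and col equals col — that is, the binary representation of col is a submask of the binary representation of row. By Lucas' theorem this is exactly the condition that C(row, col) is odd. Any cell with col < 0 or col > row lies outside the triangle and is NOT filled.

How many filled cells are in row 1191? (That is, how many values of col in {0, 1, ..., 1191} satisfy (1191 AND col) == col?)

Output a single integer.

Answer: 64

Derivation:
1191 in binary = 10010100111
popcount(1191) = number of 1-bits in 10010100111 = 6
A col c satisfies (1191 AND c) == c iff every set bit of c is also set in 1191; each of the 6 set bits of 1191 can independently be on or off in c.
count = 2^6 = 64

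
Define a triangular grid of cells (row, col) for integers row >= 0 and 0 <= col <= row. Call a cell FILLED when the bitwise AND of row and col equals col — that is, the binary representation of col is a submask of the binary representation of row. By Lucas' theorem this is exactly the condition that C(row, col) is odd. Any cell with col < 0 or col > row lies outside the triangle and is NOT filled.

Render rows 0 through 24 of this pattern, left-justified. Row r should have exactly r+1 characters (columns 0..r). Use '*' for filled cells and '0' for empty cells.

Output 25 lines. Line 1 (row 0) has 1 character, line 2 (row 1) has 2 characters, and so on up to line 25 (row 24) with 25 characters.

Answer: *
**
*0*
****
*000*
**00**
*0*0*0*
********
*0000000*
**000000**
*0*00000*0*
****0000****
*000*000*000*
**00**00**00**
*0*0*0*0*0*0*0*
****************
*000000000000000*
**00000000000000**
*0*0000000000000*0*
****000000000000****
*000*00000000000*000*
**00**0000000000**00**
*0*0*0*000000000*0*0*0*
********00000000********
*0000000*0000000*0000000*

Derivation:
r0=0: *
r1=1: **
r2=10: *0*
r3=11: ****
r4=100: *000*
r5=101: **00**
r6=110: *0*0*0*
r7=111: ********
r8=1000: *0000000*
r9=1001: **000000**
r10=1010: *0*00000*0*
r11=1011: ****0000****
r12=1100: *000*000*000*
r13=1101: **00**00**00**
r14=1110: *0*0*0*0*0*0*0*
r15=1111: ****************
r16=10000: *000000000000000*
r17=10001: **00000000000000**
r18=10010: *0*0000000000000*0*
r19=10011: ****000000000000****
r20=10100: *000*00000000000*000*
r21=10101: **00**0000000000**00**
r22=10110: *0*0*0*000000000*0*0*0*
r23=10111: ********00000000********
r24=11000: *0000000*0000000*0000000*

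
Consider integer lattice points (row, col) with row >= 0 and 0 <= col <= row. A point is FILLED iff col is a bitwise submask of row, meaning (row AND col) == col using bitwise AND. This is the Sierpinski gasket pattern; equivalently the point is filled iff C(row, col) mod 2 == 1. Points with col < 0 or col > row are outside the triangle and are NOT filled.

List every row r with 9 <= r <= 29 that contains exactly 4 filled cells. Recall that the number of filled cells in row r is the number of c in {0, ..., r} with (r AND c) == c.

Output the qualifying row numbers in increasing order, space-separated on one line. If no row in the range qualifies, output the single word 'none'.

Answer: 9 10 12 17 18 20 24

Derivation:
Row r has 2^popcount(r) filled cells, so we need popcount(r) = log2(4) = 2.
Scan r = 9..29 and keep those with exactly 2 one-bits:
r=9=1001 popcount=2 -> KEEP
r=10=1010 popcount=2 -> KEEP
r=11=1011 popcount=3 -> skip
r=12=1100 popcount=2 -> KEEP
r=13=1101 popcount=3 -> skip
r=14=1110 popcount=3 -> skip
r=15=1111 popcount=4 -> skip
r=16=10000 popcount=1 -> skip
r=17=10001 popcount=2 -> KEEP
r=18=10010 popcount=2 -> KEEP
r=19=10011 popcount=3 -> skip
r=20=10100 popcount=2 -> KEEP
r=21=10101 popcount=3 -> skip
r=22=10110 popcount=3 -> skip
r=23=10111 popcount=4 -> skip
r=24=11000 popcount=2 -> KEEP
r=25=11001 popcount=3 -> skip
r=26=11010 popcount=3 -> skip
r=27=11011 popcount=4 -> skip
r=28=11100 popcount=3 -> skip
r=29=11101 popcount=4 -> skip
Kept rows: 9 10 12 17 18 20 24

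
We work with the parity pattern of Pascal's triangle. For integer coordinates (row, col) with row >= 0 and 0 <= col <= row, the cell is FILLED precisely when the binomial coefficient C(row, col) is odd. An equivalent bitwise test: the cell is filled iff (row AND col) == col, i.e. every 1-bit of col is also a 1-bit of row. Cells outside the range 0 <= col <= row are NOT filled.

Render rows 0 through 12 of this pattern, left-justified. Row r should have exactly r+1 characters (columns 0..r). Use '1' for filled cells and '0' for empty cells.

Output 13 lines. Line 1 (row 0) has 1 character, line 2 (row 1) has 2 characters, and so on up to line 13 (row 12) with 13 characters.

Answer: 1
11
101
1111
10001
110011
1010101
11111111
100000001
1100000011
10100000101
111100001111
1000100010001

Derivation:
r0=0: 1
r1=1: 11
r2=10: 101
r3=11: 1111
r4=100: 10001
r5=101: 110011
r6=110: 1010101
r7=111: 11111111
r8=1000: 100000001
r9=1001: 1100000011
r10=1010: 10100000101
r11=1011: 111100001111
r12=1100: 1000100010001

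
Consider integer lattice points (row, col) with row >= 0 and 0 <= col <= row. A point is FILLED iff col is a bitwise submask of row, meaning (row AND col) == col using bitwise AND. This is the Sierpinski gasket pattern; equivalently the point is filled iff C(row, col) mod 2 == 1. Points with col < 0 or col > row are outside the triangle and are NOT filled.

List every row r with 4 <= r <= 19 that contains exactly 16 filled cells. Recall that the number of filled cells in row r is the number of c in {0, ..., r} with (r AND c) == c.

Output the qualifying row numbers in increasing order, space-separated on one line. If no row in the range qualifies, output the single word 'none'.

Row r has 2^popcount(r) filled cells, so we need popcount(r) = log2(16) = 4.
Scan r = 4..19 and keep those with exactly 4 one-bits:
r=4=100 popcount=1 -> skip
r=5=101 popcount=2 -> skip
r=6=110 popcount=2 -> skip
r=7=111 popcount=3 -> skip
r=8=1000 popcount=1 -> skip
r=9=1001 popcount=2 -> skip
r=10=1010 popcount=2 -> skip
r=11=1011 popcount=3 -> skip
r=12=1100 popcount=2 -> skip
r=13=1101 popcount=3 -> skip
r=14=1110 popcount=3 -> skip
r=15=1111 popcount=4 -> KEEP
r=16=10000 popcount=1 -> skip
r=17=10001 popcount=2 -> skip
r=18=10010 popcount=2 -> skip
r=19=10011 popcount=3 -> skip
Kept rows: 15

Answer: 15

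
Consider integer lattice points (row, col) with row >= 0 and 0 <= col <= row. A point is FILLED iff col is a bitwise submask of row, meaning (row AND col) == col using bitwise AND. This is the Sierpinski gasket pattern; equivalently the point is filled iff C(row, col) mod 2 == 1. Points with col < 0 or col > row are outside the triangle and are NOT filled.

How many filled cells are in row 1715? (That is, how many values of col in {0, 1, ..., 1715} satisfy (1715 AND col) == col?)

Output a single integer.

Answer: 128

Derivation:
1715 in binary = 11010110011
popcount(1715) = number of 1-bits in 11010110011 = 7
A col c satisfies (1715 AND c) == c iff every set bit of c is also set in 1715; each of the 7 set bits of 1715 can independently be on or off in c.
count = 2^7 = 128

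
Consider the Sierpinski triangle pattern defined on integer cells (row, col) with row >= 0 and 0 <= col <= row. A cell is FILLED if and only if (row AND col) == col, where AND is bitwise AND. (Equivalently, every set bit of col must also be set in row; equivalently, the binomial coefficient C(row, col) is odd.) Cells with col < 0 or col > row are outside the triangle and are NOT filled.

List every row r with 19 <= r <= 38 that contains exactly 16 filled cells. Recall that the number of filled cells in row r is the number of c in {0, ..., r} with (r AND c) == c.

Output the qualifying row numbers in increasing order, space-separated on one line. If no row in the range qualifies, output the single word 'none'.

Row r has 2^popcount(r) filled cells, so we need popcount(r) = log2(16) = 4.
Scan r = 19..38 and keep those with exactly 4 one-bits:
r=19=10011 popcount=3 -> skip
r=20=10100 popcount=2 -> skip
r=21=10101 popcount=3 -> skip
r=22=10110 popcount=3 -> skip
r=23=10111 popcount=4 -> KEEP
r=24=11000 popcount=2 -> skip
r=25=11001 popcount=3 -> skip
r=26=11010 popcount=3 -> skip
r=27=11011 popcount=4 -> KEEP
r=28=11100 popcount=3 -> skip
r=29=11101 popcount=4 -> KEEP
r=30=11110 popcount=4 -> KEEP
r=31=11111 popcount=5 -> skip
r=32=100000 popcount=1 -> skip
r=33=100001 popcount=2 -> skip
r=34=100010 popcount=2 -> skip
r=35=100011 popcount=3 -> skip
r=36=100100 popcount=2 -> skip
r=37=100101 popcount=3 -> skip
r=38=100110 popcount=3 -> skip
Kept rows: 23 27 29 30

Answer: 23 27 29 30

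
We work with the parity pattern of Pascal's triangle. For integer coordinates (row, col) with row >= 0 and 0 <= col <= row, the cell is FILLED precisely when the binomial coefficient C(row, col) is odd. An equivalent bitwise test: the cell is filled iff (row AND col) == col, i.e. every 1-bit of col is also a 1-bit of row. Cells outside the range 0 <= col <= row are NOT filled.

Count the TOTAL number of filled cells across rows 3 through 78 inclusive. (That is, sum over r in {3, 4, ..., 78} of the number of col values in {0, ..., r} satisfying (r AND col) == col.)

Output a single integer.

r3=11 pc2: +4 =4
r4=100 pc1: +2 =6
r5=101 pc2: +4 =10
r6=110 pc2: +4 =14
r7=111 pc3: +8 =22
r8=1000 pc1: +2 =24
r9=1001 pc2: +4 =28
r10=1010 pc2: +4 =32
r11=1011 pc3: +8 =40
r12=1100 pc2: +4 =44
r13=1101 pc3: +8 =52
r14=1110 pc3: +8 =60
r15=1111 pc4: +16 =76
r16=10000 pc1: +2 =78
r17=10001 pc2: +4 =82
r18=10010 pc2: +4 =86
r19=10011 pc3: +8 =94
r20=10100 pc2: +4 =98
r21=10101 pc3: +8 =106
r22=10110 pc3: +8 =114
r23=10111 pc4: +16 =130
r24=11000 pc2: +4 =134
r25=11001 pc3: +8 =142
r26=11010 pc3: +8 =150
r27=11011 pc4: +16 =166
r28=11100 pc3: +8 =174
r29=11101 pc4: +16 =190
r30=11110 pc4: +16 =206
r31=11111 pc5: +32 =238
r32=100000 pc1: +2 =240
r33=100001 pc2: +4 =244
r34=100010 pc2: +4 =248
r35=100011 pc3: +8 =256
r36=100100 pc2: +4 =260
r37=100101 pc3: +8 =268
r38=100110 pc3: +8 =276
r39=100111 pc4: +16 =292
r40=101000 pc2: +4 =296
r41=101001 pc3: +8 =304
r42=101010 pc3: +8 =312
r43=101011 pc4: +16 =328
r44=101100 pc3: +8 =336
r45=101101 pc4: +16 =352
r46=101110 pc4: +16 =368
r47=101111 pc5: +32 =400
r48=110000 pc2: +4 =404
r49=110001 pc3: +8 =412
r50=110010 pc3: +8 =420
r51=110011 pc4: +16 =436
r52=110100 pc3: +8 =444
r53=110101 pc4: +16 =460
r54=110110 pc4: +16 =476
r55=110111 pc5: +32 =508
r56=111000 pc3: +8 =516
r57=111001 pc4: +16 =532
r58=111010 pc4: +16 =548
r59=111011 pc5: +32 =580
r60=111100 pc4: +16 =596
r61=111101 pc5: +32 =628
r62=111110 pc5: +32 =660
r63=111111 pc6: +64 =724
r64=1000000 pc1: +2 =726
r65=1000001 pc2: +4 =730
r66=1000010 pc2: +4 =734
r67=1000011 pc3: +8 =742
r68=1000100 pc2: +4 =746
r69=1000101 pc3: +8 =754
r70=1000110 pc3: +8 =762
r71=1000111 pc4: +16 =778
r72=1001000 pc2: +4 =782
r73=1001001 pc3: +8 =790
r74=1001010 pc3: +8 =798
r75=1001011 pc4: +16 =814
r76=1001100 pc3: +8 =822
r77=1001101 pc4: +16 =838
r78=1001110 pc4: +16 =854

Answer: 854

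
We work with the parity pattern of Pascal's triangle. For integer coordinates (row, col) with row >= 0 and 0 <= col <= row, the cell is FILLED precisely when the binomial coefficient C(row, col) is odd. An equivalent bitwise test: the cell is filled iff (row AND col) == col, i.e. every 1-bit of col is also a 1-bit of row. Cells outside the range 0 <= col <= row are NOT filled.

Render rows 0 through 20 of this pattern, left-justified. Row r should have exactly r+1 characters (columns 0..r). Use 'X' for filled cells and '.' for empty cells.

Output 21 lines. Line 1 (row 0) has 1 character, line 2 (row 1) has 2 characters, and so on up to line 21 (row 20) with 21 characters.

r0=0: X
r1=1: XX
r2=10: X.X
r3=11: XXXX
r4=100: X...X
r5=101: XX..XX
r6=110: X.X.X.X
r7=111: XXXXXXXX
r8=1000: X.......X
r9=1001: XX......XX
r10=1010: X.X.....X.X
r11=1011: XXXX....XXXX
r12=1100: X...X...X...X
r13=1101: XX..XX..XX..XX
r14=1110: X.X.X.X.X.X.X.X
r15=1111: XXXXXXXXXXXXXXXX
r16=10000: X...............X
r17=10001: XX..............XX
r18=10010: X.X.............X.X
r19=10011: XXXX............XXXX
r20=10100: X...X...........X...X

Answer: X
XX
X.X
XXXX
X...X
XX..XX
X.X.X.X
XXXXXXXX
X.......X
XX......XX
X.X.....X.X
XXXX....XXXX
X...X...X...X
XX..XX..XX..XX
X.X.X.X.X.X.X.X
XXXXXXXXXXXXXXXX
X...............X
XX..............XX
X.X.............X.X
XXXX............XXXX
X...X...........X...X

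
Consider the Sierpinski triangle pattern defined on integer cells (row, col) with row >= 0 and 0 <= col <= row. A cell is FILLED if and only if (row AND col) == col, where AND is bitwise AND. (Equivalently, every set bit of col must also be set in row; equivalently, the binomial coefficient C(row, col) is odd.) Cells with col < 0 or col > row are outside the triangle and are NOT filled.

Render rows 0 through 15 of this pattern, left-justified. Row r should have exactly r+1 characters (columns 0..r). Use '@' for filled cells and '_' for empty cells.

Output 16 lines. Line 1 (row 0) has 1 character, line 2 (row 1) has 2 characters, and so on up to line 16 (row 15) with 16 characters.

Answer: @
@@
@_@
@@@@
@___@
@@__@@
@_@_@_@
@@@@@@@@
@_______@
@@______@@
@_@_____@_@
@@@@____@@@@
@___@___@___@
@@__@@__@@__@@
@_@_@_@_@_@_@_@
@@@@@@@@@@@@@@@@

Derivation:
r0=0: @
r1=1: @@
r2=10: @_@
r3=11: @@@@
r4=100: @___@
r5=101: @@__@@
r6=110: @_@_@_@
r7=111: @@@@@@@@
r8=1000: @_______@
r9=1001: @@______@@
r10=1010: @_@_____@_@
r11=1011: @@@@____@@@@
r12=1100: @___@___@___@
r13=1101: @@__@@__@@__@@
r14=1110: @_@_@_@_@_@_@_@
r15=1111: @@@@@@@@@@@@@@@@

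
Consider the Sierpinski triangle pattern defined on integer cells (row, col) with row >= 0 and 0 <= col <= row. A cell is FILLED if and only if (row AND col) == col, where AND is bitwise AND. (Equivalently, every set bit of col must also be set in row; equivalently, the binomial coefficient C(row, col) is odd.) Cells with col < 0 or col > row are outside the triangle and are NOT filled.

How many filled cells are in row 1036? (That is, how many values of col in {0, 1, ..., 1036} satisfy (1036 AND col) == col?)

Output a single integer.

1036 in binary = 10000001100
popcount(1036) = number of 1-bits in 10000001100 = 3
A col c satisfies (1036 AND c) == c iff every set bit of c is also set in 1036; each of the 3 set bits of 1036 can independently be on or off in c.
count = 2^3 = 8

Answer: 8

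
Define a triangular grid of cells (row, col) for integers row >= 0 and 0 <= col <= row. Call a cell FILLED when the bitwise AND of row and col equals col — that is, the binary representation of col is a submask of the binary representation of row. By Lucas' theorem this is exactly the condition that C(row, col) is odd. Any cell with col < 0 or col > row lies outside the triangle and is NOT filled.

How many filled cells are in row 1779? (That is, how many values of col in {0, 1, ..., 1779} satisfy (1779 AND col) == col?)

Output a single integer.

1779 in binary = 11011110011
popcount(1779) = number of 1-bits in 11011110011 = 8
A col c satisfies (1779 AND c) == c iff every set bit of c is also set in 1779; each of the 8 set bits of 1779 can independently be on or off in c.
count = 2^8 = 256

Answer: 256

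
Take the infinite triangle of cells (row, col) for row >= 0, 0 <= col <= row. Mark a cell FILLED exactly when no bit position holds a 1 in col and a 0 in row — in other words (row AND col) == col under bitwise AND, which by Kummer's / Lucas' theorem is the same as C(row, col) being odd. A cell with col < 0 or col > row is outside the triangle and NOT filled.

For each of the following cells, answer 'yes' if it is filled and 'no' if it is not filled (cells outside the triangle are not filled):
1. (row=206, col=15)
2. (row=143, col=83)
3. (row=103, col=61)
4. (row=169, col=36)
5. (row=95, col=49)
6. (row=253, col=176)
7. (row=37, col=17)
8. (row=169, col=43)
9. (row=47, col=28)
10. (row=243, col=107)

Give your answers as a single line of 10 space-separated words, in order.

Answer: no no no no no yes no no no no

Derivation:
(206,15): row=0b11001110, col=0b1111, row AND col = 0b1110 = 14; 14 != 15 -> empty
(143,83): row=0b10001111, col=0b1010011, row AND col = 0b11 = 3; 3 != 83 -> empty
(103,61): row=0b1100111, col=0b111101, row AND col = 0b100101 = 37; 37 != 61 -> empty
(169,36): row=0b10101001, col=0b100100, row AND col = 0b100000 = 32; 32 != 36 -> empty
(95,49): row=0b1011111, col=0b110001, row AND col = 0b10001 = 17; 17 != 49 -> empty
(253,176): row=0b11111101, col=0b10110000, row AND col = 0b10110000 = 176; 176 == 176 -> filled
(37,17): row=0b100101, col=0b10001, row AND col = 0b1 = 1; 1 != 17 -> empty
(169,43): row=0b10101001, col=0b101011, row AND col = 0b101001 = 41; 41 != 43 -> empty
(47,28): row=0b101111, col=0b11100, row AND col = 0b1100 = 12; 12 != 28 -> empty
(243,107): row=0b11110011, col=0b1101011, row AND col = 0b1100011 = 99; 99 != 107 -> empty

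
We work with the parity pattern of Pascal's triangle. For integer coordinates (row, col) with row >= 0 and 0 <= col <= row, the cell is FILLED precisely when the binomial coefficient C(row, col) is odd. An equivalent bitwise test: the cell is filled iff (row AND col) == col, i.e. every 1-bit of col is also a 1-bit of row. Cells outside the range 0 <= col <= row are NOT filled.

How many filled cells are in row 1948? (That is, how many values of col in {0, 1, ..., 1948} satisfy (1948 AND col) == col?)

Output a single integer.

Answer: 128

Derivation:
1948 in binary = 11110011100
popcount(1948) = number of 1-bits in 11110011100 = 7
A col c satisfies (1948 AND c) == c iff every set bit of c is also set in 1948; each of the 7 set bits of 1948 can independently be on or off in c.
count = 2^7 = 128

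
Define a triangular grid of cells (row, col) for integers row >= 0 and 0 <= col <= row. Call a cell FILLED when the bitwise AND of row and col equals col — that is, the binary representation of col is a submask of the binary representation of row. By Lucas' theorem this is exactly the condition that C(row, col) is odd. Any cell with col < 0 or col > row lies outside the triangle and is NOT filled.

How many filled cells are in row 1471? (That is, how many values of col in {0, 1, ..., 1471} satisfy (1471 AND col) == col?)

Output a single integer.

1471 in binary = 10110111111
popcount(1471) = number of 1-bits in 10110111111 = 9
A col c satisfies (1471 AND c) == c iff every set bit of c is also set in 1471; each of the 9 set bits of 1471 can independently be on or off in c.
count = 2^9 = 512

Answer: 512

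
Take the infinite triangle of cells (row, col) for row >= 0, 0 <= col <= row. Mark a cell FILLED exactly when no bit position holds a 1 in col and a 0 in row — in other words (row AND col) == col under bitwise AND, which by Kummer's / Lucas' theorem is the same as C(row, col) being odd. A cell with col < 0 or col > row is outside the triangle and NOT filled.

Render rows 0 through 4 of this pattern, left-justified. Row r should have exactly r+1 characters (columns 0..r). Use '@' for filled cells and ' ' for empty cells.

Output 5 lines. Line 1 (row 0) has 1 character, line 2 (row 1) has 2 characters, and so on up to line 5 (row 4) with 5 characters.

Answer: @
@@
@ @
@@@@
@   @

Derivation:
r0=0: @
r1=1: @@
r2=10: @ @
r3=11: @@@@
r4=100: @   @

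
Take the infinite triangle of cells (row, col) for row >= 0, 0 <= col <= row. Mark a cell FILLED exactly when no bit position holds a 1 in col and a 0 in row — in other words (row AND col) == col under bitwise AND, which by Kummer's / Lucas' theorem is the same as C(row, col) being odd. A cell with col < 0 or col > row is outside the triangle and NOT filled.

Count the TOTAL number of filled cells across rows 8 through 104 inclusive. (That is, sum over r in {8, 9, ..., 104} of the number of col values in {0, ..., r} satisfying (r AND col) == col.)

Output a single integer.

Answer: 1304

Derivation:
r8=1000 pc1: +2 =2
r9=1001 pc2: +4 =6
r10=1010 pc2: +4 =10
r11=1011 pc3: +8 =18
r12=1100 pc2: +4 =22
r13=1101 pc3: +8 =30
r14=1110 pc3: +8 =38
r15=1111 pc4: +16 =54
r16=10000 pc1: +2 =56
r17=10001 pc2: +4 =60
r18=10010 pc2: +4 =64
r19=10011 pc3: +8 =72
r20=10100 pc2: +4 =76
r21=10101 pc3: +8 =84
r22=10110 pc3: +8 =92
r23=10111 pc4: +16 =108
r24=11000 pc2: +4 =112
r25=11001 pc3: +8 =120
r26=11010 pc3: +8 =128
r27=11011 pc4: +16 =144
r28=11100 pc3: +8 =152
r29=11101 pc4: +16 =168
r30=11110 pc4: +16 =184
r31=11111 pc5: +32 =216
r32=100000 pc1: +2 =218
r33=100001 pc2: +4 =222
r34=100010 pc2: +4 =226
r35=100011 pc3: +8 =234
r36=100100 pc2: +4 =238
r37=100101 pc3: +8 =246
r38=100110 pc3: +8 =254
r39=100111 pc4: +16 =270
r40=101000 pc2: +4 =274
r41=101001 pc3: +8 =282
r42=101010 pc3: +8 =290
r43=101011 pc4: +16 =306
r44=101100 pc3: +8 =314
r45=101101 pc4: +16 =330
r46=101110 pc4: +16 =346
r47=101111 pc5: +32 =378
r48=110000 pc2: +4 =382
r49=110001 pc3: +8 =390
r50=110010 pc3: +8 =398
r51=110011 pc4: +16 =414
r52=110100 pc3: +8 =422
r53=110101 pc4: +16 =438
r54=110110 pc4: +16 =454
r55=110111 pc5: +32 =486
r56=111000 pc3: +8 =494
r57=111001 pc4: +16 =510
r58=111010 pc4: +16 =526
r59=111011 pc5: +32 =558
r60=111100 pc4: +16 =574
r61=111101 pc5: +32 =606
r62=111110 pc5: +32 =638
r63=111111 pc6: +64 =702
r64=1000000 pc1: +2 =704
r65=1000001 pc2: +4 =708
r66=1000010 pc2: +4 =712
r67=1000011 pc3: +8 =720
r68=1000100 pc2: +4 =724
r69=1000101 pc3: +8 =732
r70=1000110 pc3: +8 =740
r71=1000111 pc4: +16 =756
r72=1001000 pc2: +4 =760
r73=1001001 pc3: +8 =768
r74=1001010 pc3: +8 =776
r75=1001011 pc4: +16 =792
r76=1001100 pc3: +8 =800
r77=1001101 pc4: +16 =816
r78=1001110 pc4: +16 =832
r79=1001111 pc5: +32 =864
r80=1010000 pc2: +4 =868
r81=1010001 pc3: +8 =876
r82=1010010 pc3: +8 =884
r83=1010011 pc4: +16 =900
r84=1010100 pc3: +8 =908
r85=1010101 pc4: +16 =924
r86=1010110 pc4: +16 =940
r87=1010111 pc5: +32 =972
r88=1011000 pc3: +8 =980
r89=1011001 pc4: +16 =996
r90=1011010 pc4: +16 =1012
r91=1011011 pc5: +32 =1044
r92=1011100 pc4: +16 =1060
r93=1011101 pc5: +32 =1092
r94=1011110 pc5: +32 =1124
r95=1011111 pc6: +64 =1188
r96=1100000 pc2: +4 =1192
r97=1100001 pc3: +8 =1200
r98=1100010 pc3: +8 =1208
r99=1100011 pc4: +16 =1224
r100=1100100 pc3: +8 =1232
r101=1100101 pc4: +16 =1248
r102=1100110 pc4: +16 =1264
r103=1100111 pc5: +32 =1296
r104=1101000 pc3: +8 =1304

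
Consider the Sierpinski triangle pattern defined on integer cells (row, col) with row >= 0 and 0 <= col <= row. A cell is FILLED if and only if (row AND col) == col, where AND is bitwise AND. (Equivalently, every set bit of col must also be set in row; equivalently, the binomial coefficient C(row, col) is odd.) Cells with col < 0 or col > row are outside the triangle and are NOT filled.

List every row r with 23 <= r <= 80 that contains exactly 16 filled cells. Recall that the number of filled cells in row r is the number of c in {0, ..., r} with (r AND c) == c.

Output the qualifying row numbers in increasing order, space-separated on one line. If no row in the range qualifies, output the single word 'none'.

Answer: 23 27 29 30 39 43 45 46 51 53 54 57 58 60 71 75 77 78

Derivation:
Row r has 2^popcount(r) filled cells, so we need popcount(r) = log2(16) = 4.
Scan r = 23..80 and keep those with exactly 4 one-bits:
r=23=10111 popcount=4 -> KEEP
r=24=11000 popcount=2 -> skip
r=25=11001 popcount=3 -> skip
r=26=11010 popcount=3 -> skip
r=27=11011 popcount=4 -> KEEP
r=28=11100 popcount=3 -> skip
r=29=11101 popcount=4 -> KEEP
r=30=11110 popcount=4 -> KEEP
r=31=11111 popcount=5 -> skip
r=32=100000 popcount=1 -> skip
r=33=100001 popcount=2 -> skip
r=34=100010 popcount=2 -> skip
r=35=100011 popcount=3 -> skip
r=36=100100 popcount=2 -> skip
r=37=100101 popcount=3 -> skip
r=38=100110 popcount=3 -> skip
r=39=100111 popcount=4 -> KEEP
r=40=101000 popcount=2 -> skip
r=41=101001 popcount=3 -> skip
r=42=101010 popcount=3 -> skip
r=43=101011 popcount=4 -> KEEP
r=44=101100 popcount=3 -> skip
r=45=101101 popcount=4 -> KEEP
r=46=101110 popcount=4 -> KEEP
r=47=101111 popcount=5 -> skip
r=48=110000 popcount=2 -> skip
r=49=110001 popcount=3 -> skip
r=50=110010 popcount=3 -> skip
r=51=110011 popcount=4 -> KEEP
r=52=110100 popcount=3 -> skip
r=53=110101 popcount=4 -> KEEP
r=54=110110 popcount=4 -> KEEP
r=55=110111 popcount=5 -> skip
r=56=111000 popcount=3 -> skip
r=57=111001 popcount=4 -> KEEP
r=58=111010 popcount=4 -> KEEP
r=59=111011 popcount=5 -> skip
r=60=111100 popcount=4 -> KEEP
r=61=111101 popcount=5 -> skip
r=62=111110 popcount=5 -> skip
r=63=111111 popcount=6 -> skip
r=64=1000000 popcount=1 -> skip
r=65=1000001 popcount=2 -> skip
r=66=1000010 popcount=2 -> skip
r=67=1000011 popcount=3 -> skip
r=68=1000100 popcount=2 -> skip
r=69=1000101 popcount=3 -> skip
r=70=1000110 popcount=3 -> skip
r=71=1000111 popcount=4 -> KEEP
r=72=1001000 popcount=2 -> skip
r=73=1001001 popcount=3 -> skip
r=74=1001010 popcount=3 -> skip
r=75=1001011 popcount=4 -> KEEP
r=76=1001100 popcount=3 -> skip
r=77=1001101 popcount=4 -> KEEP
r=78=1001110 popcount=4 -> KEEP
r=79=1001111 popcount=5 -> skip
r=80=1010000 popcount=2 -> skip
Kept rows: 23 27 29 30 39 43 45 46 51 53 54 57 58 60 71 75 77 78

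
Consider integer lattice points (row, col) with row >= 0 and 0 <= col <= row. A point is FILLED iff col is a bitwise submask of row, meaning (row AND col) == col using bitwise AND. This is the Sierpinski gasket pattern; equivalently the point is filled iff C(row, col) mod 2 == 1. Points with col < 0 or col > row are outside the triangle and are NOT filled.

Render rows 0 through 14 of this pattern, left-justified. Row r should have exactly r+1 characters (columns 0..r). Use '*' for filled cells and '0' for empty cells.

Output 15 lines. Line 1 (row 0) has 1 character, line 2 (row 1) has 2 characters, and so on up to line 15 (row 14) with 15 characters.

r0=0: *
r1=1: **
r2=10: *0*
r3=11: ****
r4=100: *000*
r5=101: **00**
r6=110: *0*0*0*
r7=111: ********
r8=1000: *0000000*
r9=1001: **000000**
r10=1010: *0*00000*0*
r11=1011: ****0000****
r12=1100: *000*000*000*
r13=1101: **00**00**00**
r14=1110: *0*0*0*0*0*0*0*

Answer: *
**
*0*
****
*000*
**00**
*0*0*0*
********
*0000000*
**000000**
*0*00000*0*
****0000****
*000*000*000*
**00**00**00**
*0*0*0*0*0*0*0*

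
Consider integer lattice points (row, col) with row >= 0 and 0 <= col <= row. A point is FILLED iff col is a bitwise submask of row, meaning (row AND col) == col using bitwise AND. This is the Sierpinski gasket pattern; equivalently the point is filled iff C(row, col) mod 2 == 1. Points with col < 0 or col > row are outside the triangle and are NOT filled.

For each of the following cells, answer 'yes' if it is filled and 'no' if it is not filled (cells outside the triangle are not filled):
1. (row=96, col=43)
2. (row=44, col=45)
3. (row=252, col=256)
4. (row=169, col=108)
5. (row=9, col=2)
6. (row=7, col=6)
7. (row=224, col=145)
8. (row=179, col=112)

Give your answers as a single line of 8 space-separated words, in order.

(96,43): row=0b1100000, col=0b101011, row AND col = 0b100000 = 32; 32 != 43 -> empty
(44,45): col outside [0, 44] -> not filled
(252,256): col outside [0, 252] -> not filled
(169,108): row=0b10101001, col=0b1101100, row AND col = 0b101000 = 40; 40 != 108 -> empty
(9,2): row=0b1001, col=0b10, row AND col = 0b0 = 0; 0 != 2 -> empty
(7,6): row=0b111, col=0b110, row AND col = 0b110 = 6; 6 == 6 -> filled
(224,145): row=0b11100000, col=0b10010001, row AND col = 0b10000000 = 128; 128 != 145 -> empty
(179,112): row=0b10110011, col=0b1110000, row AND col = 0b110000 = 48; 48 != 112 -> empty

Answer: no no no no no yes no no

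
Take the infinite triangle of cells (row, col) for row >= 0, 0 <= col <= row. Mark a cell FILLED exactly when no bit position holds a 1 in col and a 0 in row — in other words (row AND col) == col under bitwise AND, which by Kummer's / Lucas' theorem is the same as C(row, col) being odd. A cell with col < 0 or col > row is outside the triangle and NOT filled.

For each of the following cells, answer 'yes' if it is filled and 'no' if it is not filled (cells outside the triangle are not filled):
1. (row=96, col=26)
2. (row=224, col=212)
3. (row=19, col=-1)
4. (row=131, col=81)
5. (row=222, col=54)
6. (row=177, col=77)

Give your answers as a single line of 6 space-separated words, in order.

(96,26): row=0b1100000, col=0b11010, row AND col = 0b0 = 0; 0 != 26 -> empty
(224,212): row=0b11100000, col=0b11010100, row AND col = 0b11000000 = 192; 192 != 212 -> empty
(19,-1): col outside [0, 19] -> not filled
(131,81): row=0b10000011, col=0b1010001, row AND col = 0b1 = 1; 1 != 81 -> empty
(222,54): row=0b11011110, col=0b110110, row AND col = 0b10110 = 22; 22 != 54 -> empty
(177,77): row=0b10110001, col=0b1001101, row AND col = 0b1 = 1; 1 != 77 -> empty

Answer: no no no no no no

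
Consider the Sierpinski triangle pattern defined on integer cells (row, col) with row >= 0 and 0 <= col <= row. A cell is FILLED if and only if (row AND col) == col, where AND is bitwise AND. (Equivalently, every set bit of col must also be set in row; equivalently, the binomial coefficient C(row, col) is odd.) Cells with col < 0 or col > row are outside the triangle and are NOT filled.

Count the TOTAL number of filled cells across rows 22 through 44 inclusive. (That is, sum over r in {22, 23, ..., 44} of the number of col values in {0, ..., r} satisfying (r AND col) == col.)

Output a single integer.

Answer: 230

Derivation:
r22=10110 pc3: +8 =8
r23=10111 pc4: +16 =24
r24=11000 pc2: +4 =28
r25=11001 pc3: +8 =36
r26=11010 pc3: +8 =44
r27=11011 pc4: +16 =60
r28=11100 pc3: +8 =68
r29=11101 pc4: +16 =84
r30=11110 pc4: +16 =100
r31=11111 pc5: +32 =132
r32=100000 pc1: +2 =134
r33=100001 pc2: +4 =138
r34=100010 pc2: +4 =142
r35=100011 pc3: +8 =150
r36=100100 pc2: +4 =154
r37=100101 pc3: +8 =162
r38=100110 pc3: +8 =170
r39=100111 pc4: +16 =186
r40=101000 pc2: +4 =190
r41=101001 pc3: +8 =198
r42=101010 pc3: +8 =206
r43=101011 pc4: +16 =222
r44=101100 pc3: +8 =230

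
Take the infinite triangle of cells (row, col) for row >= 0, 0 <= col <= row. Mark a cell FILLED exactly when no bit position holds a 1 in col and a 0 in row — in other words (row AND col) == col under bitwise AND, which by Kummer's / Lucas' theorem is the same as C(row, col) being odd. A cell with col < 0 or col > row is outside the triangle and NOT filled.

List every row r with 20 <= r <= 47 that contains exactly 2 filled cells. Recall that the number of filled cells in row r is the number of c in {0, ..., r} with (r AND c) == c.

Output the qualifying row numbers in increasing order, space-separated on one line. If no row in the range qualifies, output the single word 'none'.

Answer: 32

Derivation:
Row r has 2^popcount(r) filled cells, so we need popcount(r) = log2(2) = 1.
Scan r = 20..47 and keep those with exactly 1 one-bits:
r=20=10100 popcount=2 -> skip
r=21=10101 popcount=3 -> skip
r=22=10110 popcount=3 -> skip
r=23=10111 popcount=4 -> skip
r=24=11000 popcount=2 -> skip
r=25=11001 popcount=3 -> skip
r=26=11010 popcount=3 -> skip
r=27=11011 popcount=4 -> skip
r=28=11100 popcount=3 -> skip
r=29=11101 popcount=4 -> skip
r=30=11110 popcount=4 -> skip
r=31=11111 popcount=5 -> skip
r=32=100000 popcount=1 -> KEEP
r=33=100001 popcount=2 -> skip
r=34=100010 popcount=2 -> skip
r=35=100011 popcount=3 -> skip
r=36=100100 popcount=2 -> skip
r=37=100101 popcount=3 -> skip
r=38=100110 popcount=3 -> skip
r=39=100111 popcount=4 -> skip
r=40=101000 popcount=2 -> skip
r=41=101001 popcount=3 -> skip
r=42=101010 popcount=3 -> skip
r=43=101011 popcount=4 -> skip
r=44=101100 popcount=3 -> skip
r=45=101101 popcount=4 -> skip
r=46=101110 popcount=4 -> skip
r=47=101111 popcount=5 -> skip
Kept rows: 32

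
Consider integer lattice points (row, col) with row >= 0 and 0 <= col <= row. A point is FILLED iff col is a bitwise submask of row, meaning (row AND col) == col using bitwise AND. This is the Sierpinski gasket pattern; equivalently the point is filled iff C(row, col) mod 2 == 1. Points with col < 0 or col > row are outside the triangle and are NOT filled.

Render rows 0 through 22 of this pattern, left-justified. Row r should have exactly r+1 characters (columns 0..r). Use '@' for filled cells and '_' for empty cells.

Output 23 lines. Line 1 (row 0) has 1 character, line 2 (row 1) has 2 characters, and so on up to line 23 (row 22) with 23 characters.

Answer: @
@@
@_@
@@@@
@___@
@@__@@
@_@_@_@
@@@@@@@@
@_______@
@@______@@
@_@_____@_@
@@@@____@@@@
@___@___@___@
@@__@@__@@__@@
@_@_@_@_@_@_@_@
@@@@@@@@@@@@@@@@
@_______________@
@@______________@@
@_@_____________@_@
@@@@____________@@@@
@___@___________@___@
@@__@@__________@@__@@
@_@_@_@_________@_@_@_@

Derivation:
r0=0: @
r1=1: @@
r2=10: @_@
r3=11: @@@@
r4=100: @___@
r5=101: @@__@@
r6=110: @_@_@_@
r7=111: @@@@@@@@
r8=1000: @_______@
r9=1001: @@______@@
r10=1010: @_@_____@_@
r11=1011: @@@@____@@@@
r12=1100: @___@___@___@
r13=1101: @@__@@__@@__@@
r14=1110: @_@_@_@_@_@_@_@
r15=1111: @@@@@@@@@@@@@@@@
r16=10000: @_______________@
r17=10001: @@______________@@
r18=10010: @_@_____________@_@
r19=10011: @@@@____________@@@@
r20=10100: @___@___________@___@
r21=10101: @@__@@__________@@__@@
r22=10110: @_@_@_@_________@_@_@_@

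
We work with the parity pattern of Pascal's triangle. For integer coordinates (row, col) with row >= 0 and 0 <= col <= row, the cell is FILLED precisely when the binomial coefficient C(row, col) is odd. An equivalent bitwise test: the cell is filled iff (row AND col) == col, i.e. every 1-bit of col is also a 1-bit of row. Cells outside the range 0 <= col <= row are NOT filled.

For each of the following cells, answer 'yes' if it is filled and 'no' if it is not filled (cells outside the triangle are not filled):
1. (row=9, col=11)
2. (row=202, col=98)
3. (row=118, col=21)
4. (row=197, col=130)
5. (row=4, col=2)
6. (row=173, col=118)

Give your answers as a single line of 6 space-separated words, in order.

(9,11): col outside [0, 9] -> not filled
(202,98): row=0b11001010, col=0b1100010, row AND col = 0b1000010 = 66; 66 != 98 -> empty
(118,21): row=0b1110110, col=0b10101, row AND col = 0b10100 = 20; 20 != 21 -> empty
(197,130): row=0b11000101, col=0b10000010, row AND col = 0b10000000 = 128; 128 != 130 -> empty
(4,2): row=0b100, col=0b10, row AND col = 0b0 = 0; 0 != 2 -> empty
(173,118): row=0b10101101, col=0b1110110, row AND col = 0b100100 = 36; 36 != 118 -> empty

Answer: no no no no no no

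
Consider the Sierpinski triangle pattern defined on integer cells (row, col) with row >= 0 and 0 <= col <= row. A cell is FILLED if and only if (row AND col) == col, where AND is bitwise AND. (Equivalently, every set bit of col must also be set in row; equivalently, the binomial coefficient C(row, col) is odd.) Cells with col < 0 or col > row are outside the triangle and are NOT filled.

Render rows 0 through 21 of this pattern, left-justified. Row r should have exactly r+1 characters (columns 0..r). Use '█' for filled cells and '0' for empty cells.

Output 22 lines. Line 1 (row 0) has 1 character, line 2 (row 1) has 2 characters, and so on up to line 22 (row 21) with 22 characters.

r0=0: █
r1=1: ██
r2=10: █0█
r3=11: ████
r4=100: █000█
r5=101: ██00██
r6=110: █0█0█0█
r7=111: ████████
r8=1000: █0000000█
r9=1001: ██000000██
r10=1010: █0█00000█0█
r11=1011: ████0000████
r12=1100: █000█000█000█
r13=1101: ██00██00██00██
r14=1110: █0█0█0█0█0█0█0█
r15=1111: ████████████████
r16=10000: █000000000000000█
r17=10001: ██00000000000000██
r18=10010: █0█0000000000000█0█
r19=10011: ████000000000000████
r20=10100: █000█00000000000█000█
r21=10101: ██00██0000000000██00██

Answer: █
██
█0█
████
█000█
██00██
█0█0█0█
████████
█0000000█
██000000██
█0█00000█0█
████0000████
█000█000█000█
██00██00██00██
█0█0█0█0█0█0█0█
████████████████
█000000000000000█
██00000000000000██
█0█0000000000000█0█
████000000000000████
█000█00000000000█000█
██00██0000000000██00██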